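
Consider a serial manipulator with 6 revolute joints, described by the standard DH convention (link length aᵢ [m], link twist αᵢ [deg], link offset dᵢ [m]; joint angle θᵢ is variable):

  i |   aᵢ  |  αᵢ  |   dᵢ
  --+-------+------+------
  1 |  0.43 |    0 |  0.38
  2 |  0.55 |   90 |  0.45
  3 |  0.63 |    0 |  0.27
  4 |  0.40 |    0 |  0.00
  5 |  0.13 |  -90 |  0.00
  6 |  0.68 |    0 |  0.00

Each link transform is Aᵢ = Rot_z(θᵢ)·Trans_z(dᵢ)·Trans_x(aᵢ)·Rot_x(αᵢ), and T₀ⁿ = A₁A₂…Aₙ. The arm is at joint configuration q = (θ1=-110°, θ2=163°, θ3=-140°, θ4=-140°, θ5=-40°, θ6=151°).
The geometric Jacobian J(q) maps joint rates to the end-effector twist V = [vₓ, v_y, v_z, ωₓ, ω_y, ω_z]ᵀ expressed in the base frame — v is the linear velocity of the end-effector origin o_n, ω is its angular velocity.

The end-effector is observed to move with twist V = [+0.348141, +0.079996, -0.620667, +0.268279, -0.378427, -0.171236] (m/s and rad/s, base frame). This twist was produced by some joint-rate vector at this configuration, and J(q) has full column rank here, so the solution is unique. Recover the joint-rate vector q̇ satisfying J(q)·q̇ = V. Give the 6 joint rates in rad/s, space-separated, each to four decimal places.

o_n = [-0.3266, -0.5432, 0.5202]
J₁: ẑ×o_n = [0.5432, -0.3266, 0.0000], ω = ẑ
J2: z=[0.0000, 0.0000, 1.0000] o=[-0.1471, -0.4041, 0.3800] → [0.1391, -0.1795, 0.0000, 0.0000, 0.0000, 1.0000]
J3: z=[0.7986, -0.6018, 0.0000] o=[0.1839, 0.0352, 0.8300] → [0.1864, 0.2474, -0.7692, 0.7986, -0.6018, 0.0000]
J4: z=[0.7986, -0.6018, 0.0000] o=[0.1091, -0.5127, 0.4250] → [-0.0573, -0.0760, -0.2866, 0.7986, -0.6018, 0.0000]
J5: z=[0.7986, -0.6018, 0.0000] o=[0.1509, -0.4573, 0.8190] → [0.1798, 0.2386, -0.3560, 0.7986, -0.6018, 0.0000]
J6: z=[-0.3868, -0.5134, 0.7660] o=[0.2109, -0.3777, 0.9025] → [0.3230, -0.5596, -0.2119, -0.3868, -0.5134, 0.7660]
q̇ = J⁺·V = [0.4230, -0.7620, 0.9610, -0.2860, -0.2330, 0.2190]

0.4230 -0.7620 0.9610 -0.2860 -0.2330 0.2190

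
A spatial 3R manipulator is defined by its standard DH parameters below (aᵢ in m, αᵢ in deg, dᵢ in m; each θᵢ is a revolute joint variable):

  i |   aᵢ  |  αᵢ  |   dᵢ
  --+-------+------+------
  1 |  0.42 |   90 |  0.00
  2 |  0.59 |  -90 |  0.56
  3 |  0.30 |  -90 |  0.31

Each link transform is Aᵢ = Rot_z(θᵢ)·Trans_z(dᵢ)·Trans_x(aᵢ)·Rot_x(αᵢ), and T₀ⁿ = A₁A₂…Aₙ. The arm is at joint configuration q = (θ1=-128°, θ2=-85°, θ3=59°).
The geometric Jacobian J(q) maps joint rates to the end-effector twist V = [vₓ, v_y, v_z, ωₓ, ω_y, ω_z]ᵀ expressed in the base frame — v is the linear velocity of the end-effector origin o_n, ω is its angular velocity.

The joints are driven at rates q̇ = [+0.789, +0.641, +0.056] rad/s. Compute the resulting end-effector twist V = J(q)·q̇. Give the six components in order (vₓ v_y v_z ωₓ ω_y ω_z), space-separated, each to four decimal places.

o_n = [-0.7273, -0.4390, -0.7147]
J₁: ẑ×o_n = [0.4390, -0.7273, 0.0000], ω = ẑ
J2: z=[-0.7880, 0.6157, 0.0000] o=[-0.2586, -0.3310, 0.0000] → [-0.4400, -0.5632, 0.3737, -0.7880, 0.6157, 0.0000]
J3: z=[-0.6133, -0.7850, 0.0872] o=[-0.7315, -0.0267, -0.5878] → [0.1356, -0.0775, 0.2562, -0.6133, -0.7850, 0.0872]
V = J·q̇ = [0.0719, -0.9392, 0.2539, -0.5395, 0.3507, 0.7939]

0.0719 -0.9392 0.2539 -0.5395 0.3507 0.7939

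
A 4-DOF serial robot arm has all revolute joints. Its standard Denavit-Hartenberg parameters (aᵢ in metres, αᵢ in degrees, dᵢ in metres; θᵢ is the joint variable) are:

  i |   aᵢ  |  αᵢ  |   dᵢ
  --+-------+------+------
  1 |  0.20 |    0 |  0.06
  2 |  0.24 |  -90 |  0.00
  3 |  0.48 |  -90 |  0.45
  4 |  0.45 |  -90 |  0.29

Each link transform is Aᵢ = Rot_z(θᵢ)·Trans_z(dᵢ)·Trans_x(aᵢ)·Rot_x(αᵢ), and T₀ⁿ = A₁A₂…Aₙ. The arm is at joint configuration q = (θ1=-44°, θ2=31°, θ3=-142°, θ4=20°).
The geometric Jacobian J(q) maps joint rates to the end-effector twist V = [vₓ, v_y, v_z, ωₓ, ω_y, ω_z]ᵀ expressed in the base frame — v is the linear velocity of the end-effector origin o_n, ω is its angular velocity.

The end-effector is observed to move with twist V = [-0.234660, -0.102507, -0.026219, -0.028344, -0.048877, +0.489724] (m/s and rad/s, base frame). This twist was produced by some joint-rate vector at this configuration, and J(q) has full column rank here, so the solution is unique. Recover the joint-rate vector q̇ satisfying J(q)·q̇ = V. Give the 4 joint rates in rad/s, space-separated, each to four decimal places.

-0.0840 0.5950 -0.0540 -0.0270

o_n = [-0.0749, 0.2155, 0.8444]
J₁: ẑ×o_n = [-0.2155, -0.0749, 0.0000], ω = ẑ
J2: z=[0.0000, 0.0000, 1.0000] o=[0.1439, -0.1389, 0.0600] → [-0.3544, -0.2188, 0.0000, 0.0000, 0.0000, 1.0000]
J3: z=[0.2250, 0.9744, 0.0000] o=[0.3777, -0.1929, 0.0600] → [0.7643, -0.1764, 0.5329, 0.2250, 0.9744, 0.0000]
J4: z=[0.5999, -0.1385, 0.7880] o=[0.1104, 0.3306, 0.3555] → [0.0231, -0.4393, -0.0948, 0.5999, -0.1385, 0.7880]
q̇ = J⁺·V = [-0.0840, 0.5950, -0.0540, -0.0270]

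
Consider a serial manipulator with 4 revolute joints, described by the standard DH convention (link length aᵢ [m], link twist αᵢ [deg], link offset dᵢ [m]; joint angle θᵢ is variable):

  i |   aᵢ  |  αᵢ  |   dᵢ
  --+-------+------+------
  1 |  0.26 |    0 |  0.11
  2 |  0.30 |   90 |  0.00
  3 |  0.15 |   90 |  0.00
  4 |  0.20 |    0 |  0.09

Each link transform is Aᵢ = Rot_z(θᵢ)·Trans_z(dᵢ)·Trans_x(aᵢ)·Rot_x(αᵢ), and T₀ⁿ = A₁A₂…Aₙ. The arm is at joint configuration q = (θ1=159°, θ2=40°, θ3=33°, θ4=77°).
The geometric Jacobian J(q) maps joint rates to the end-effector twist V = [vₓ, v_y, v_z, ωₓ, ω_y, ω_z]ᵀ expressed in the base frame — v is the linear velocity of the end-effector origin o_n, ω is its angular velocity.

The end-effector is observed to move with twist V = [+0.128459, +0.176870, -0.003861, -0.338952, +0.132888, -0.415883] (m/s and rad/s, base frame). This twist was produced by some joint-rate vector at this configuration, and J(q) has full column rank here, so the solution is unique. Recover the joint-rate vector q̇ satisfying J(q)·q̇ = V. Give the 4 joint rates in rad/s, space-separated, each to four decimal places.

-0.5430 0.5540 0.2360 0.5090

o_n = [-0.7908, 0.1106, 0.1407]
J₁: ẑ×o_n = [-0.1106, -0.7908, 0.0000], ω = ẑ
J2: z=[0.0000, 0.0000, 1.0000] o=[-0.2427, 0.0932, 0.1100] → [-0.0174, -0.5481, 0.0000, 0.0000, 0.0000, 1.0000]
J3: z=[-0.3256, 0.9455, 0.0000] o=[-0.5264, -0.0045, 0.1100] → [0.0290, 0.0100, 0.2126, -0.3256, 0.9455, 0.0000]
J4: z=[-0.5150, -0.1773, -0.8387] o=[-0.6453, -0.0455, 0.1917] → [0.1399, 0.0957, -0.1061, -0.5150, -0.1773, -0.8387]
q̇ = J⁺·V = [-0.5430, 0.5540, 0.2360, 0.5090]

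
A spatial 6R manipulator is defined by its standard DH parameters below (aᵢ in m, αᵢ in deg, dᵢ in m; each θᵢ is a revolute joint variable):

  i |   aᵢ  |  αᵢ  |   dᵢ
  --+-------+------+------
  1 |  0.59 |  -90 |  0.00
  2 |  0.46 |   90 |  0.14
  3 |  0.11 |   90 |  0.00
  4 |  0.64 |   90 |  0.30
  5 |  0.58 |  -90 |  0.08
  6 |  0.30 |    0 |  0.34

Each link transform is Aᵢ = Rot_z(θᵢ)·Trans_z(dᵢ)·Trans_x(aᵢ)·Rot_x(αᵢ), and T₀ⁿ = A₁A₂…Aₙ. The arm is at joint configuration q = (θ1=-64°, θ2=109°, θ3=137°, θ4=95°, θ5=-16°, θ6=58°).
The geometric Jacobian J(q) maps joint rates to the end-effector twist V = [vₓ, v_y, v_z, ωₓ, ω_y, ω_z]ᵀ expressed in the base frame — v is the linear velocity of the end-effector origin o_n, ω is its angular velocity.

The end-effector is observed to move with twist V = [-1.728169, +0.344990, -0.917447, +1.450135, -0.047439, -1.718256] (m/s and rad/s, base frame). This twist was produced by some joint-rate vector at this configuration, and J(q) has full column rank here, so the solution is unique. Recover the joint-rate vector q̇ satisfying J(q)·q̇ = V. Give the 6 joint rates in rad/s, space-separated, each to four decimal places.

-0.9320 0.9570 0.7650 0.0860 -0.1480 0.5290

o_n = [1.0097, -1.3399, -1.3023]
J₁: ẑ×o_n = [1.3399, 1.0097, -0.0000], ω = ẑ
J2: z=[0.8988, 0.4384, 0.0000] o=[0.2586, -0.5303, 0.0000] → [-0.5709, 1.1705, -1.0570, 0.8988, 0.4384, 0.0000]
J3: z=[0.4145, -0.8498, -0.3256] o=[0.3188, -0.3343, -0.4349] → [0.4097, 0.1346, 0.1703, 0.4145, -0.8498, -0.3256]
J4: z=[0.5600, 0.5202, -0.6448] o=[0.3977, -0.3250, -0.3589] → [-1.1452, 0.1337, -0.8867, 0.5600, 0.5202, -0.6448]
J5: z=[0.7507, 0.0106, 0.6605] o=[0.7900, -0.7155, -0.7985] → [0.4071, 0.5234, -0.4711, 0.7507, 0.0106, 0.6605]
J6: z=[0.6349, 0.2646, -0.7259] o=[0.9559, -1.2739, -0.8570] → [-0.1658, 0.2436, -0.0562, 0.6349, 0.2646, -0.7259]
q̇ = J⁺·V = [-0.9320, 0.9570, 0.7650, 0.0860, -0.1480, 0.5290]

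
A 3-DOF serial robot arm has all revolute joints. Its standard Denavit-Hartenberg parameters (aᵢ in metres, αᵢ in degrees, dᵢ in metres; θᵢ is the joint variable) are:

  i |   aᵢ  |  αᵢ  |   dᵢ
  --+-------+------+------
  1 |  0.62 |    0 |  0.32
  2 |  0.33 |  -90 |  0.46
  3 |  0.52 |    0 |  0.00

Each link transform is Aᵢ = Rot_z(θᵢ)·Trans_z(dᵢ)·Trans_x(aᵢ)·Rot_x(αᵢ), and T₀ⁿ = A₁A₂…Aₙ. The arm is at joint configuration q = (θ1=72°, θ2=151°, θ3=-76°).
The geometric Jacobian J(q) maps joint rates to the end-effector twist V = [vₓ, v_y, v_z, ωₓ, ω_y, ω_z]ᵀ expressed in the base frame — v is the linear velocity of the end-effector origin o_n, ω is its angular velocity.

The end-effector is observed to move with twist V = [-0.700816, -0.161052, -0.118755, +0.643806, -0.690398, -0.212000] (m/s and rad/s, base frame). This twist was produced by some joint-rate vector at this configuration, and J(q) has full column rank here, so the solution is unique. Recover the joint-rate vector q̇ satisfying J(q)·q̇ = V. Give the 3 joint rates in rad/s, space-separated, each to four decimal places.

0.4860 -0.6980 0.9440

o_n = [-0.1418, 0.2788, 1.2846]
J₁: ẑ×o_n = [-0.2788, -0.1418, 0.0000], ω = ẑ
J2: z=[0.0000, 0.0000, 1.0000] o=[0.1916, 0.5897, 0.3200] → [0.3109, -0.3334, 0.0000, 0.0000, 0.0000, 1.0000]
J3: z=[0.6820, -0.7314, 0.0000] o=[-0.0498, 0.3646, 0.7800] → [-0.3690, -0.3441, -0.1258, 0.6820, -0.7314, 0.0000]
q̇ = J⁺·V = [0.4860, -0.6980, 0.9440]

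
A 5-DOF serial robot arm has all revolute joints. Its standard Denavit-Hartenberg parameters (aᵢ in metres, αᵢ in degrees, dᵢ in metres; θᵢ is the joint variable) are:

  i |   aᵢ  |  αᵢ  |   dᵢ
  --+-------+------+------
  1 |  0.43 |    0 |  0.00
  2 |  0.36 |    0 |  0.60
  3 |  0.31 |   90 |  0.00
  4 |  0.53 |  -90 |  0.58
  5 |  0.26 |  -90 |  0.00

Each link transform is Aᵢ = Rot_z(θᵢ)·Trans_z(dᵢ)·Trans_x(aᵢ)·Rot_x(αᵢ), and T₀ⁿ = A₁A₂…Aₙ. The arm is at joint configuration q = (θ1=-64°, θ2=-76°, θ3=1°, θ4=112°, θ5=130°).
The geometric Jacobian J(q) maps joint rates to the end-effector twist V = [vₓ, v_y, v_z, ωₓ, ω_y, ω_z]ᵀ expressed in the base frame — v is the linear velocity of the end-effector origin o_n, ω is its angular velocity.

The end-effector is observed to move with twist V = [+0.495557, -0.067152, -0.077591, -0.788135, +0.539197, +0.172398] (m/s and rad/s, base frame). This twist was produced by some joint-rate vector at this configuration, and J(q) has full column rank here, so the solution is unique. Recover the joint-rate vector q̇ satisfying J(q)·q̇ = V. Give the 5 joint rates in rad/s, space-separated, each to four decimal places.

0.0810 0.7810 -0.7870 0.9240 -0.2600

o_n = [-0.4685, -0.4447, 0.9365]
J₁: ẑ×o_n = [0.4447, -0.4685, 0.0000], ω = ẑ
J2: z=[0.0000, 0.0000, 1.0000] o=[0.1885, -0.3865, 0.0000] → [0.0582, -0.6570, 0.0000, 0.0000, 0.0000, 1.0000]
J3: z=[0.0000, 0.0000, 1.0000] o=[-0.0873, -0.6179, 0.6000] → [-0.1732, -0.3812, 0.0000, 0.0000, 0.0000, 1.0000]
J4: z=[-0.6561, 0.7547, 0.0000] o=[-0.3212, -0.8213, 0.6000] → [0.2539, 0.2207, -0.1359, -0.6561, 0.7547, 0.0000]
J5: z=[0.6998, 0.6083, -0.3746] o=[-0.5519, -0.2533, 1.0914] → [-0.1660, 0.0772, -0.1847, 0.6998, 0.6083, -0.3746]
q̇ = J⁺·V = [0.0810, 0.7810, -0.7870, 0.9240, -0.2600]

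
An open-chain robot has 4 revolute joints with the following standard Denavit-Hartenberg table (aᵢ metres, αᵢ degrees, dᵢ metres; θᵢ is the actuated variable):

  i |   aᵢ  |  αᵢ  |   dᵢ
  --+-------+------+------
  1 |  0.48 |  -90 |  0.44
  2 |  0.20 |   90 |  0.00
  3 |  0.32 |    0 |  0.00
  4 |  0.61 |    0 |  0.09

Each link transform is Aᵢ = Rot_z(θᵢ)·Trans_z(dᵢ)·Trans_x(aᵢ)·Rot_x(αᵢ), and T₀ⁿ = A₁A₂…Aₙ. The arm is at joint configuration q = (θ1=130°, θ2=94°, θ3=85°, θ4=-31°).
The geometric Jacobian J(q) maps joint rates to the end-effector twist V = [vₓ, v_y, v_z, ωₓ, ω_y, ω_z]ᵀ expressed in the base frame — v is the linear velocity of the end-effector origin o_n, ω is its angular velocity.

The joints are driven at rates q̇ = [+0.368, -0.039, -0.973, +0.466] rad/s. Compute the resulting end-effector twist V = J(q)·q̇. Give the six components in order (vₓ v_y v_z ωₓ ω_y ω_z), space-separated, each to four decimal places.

o_n = [-0.9622, -0.1170, -0.1513]
J₁: ẑ×o_n = [0.1170, -0.9622, 0.0000], ω = ẑ
J2: z=[-0.7660, -0.6428, 0.0000] o=[-0.3085, 0.3677, 0.4400] → [0.3801, -0.4530, -0.0489, -0.7660, -0.6428, 0.0000]
J3: z=[-0.6412, 0.7642, -0.0698] o=[-0.2996, 0.3570, 0.2405] → [-0.3325, -0.2050, 0.8103, -0.6412, 0.7642, -0.0698]
J4: z=[-0.6412, 0.7642, -0.0698] o=[-0.5425, 0.1506, 0.2127] → [-0.2968, -0.2041, 0.4923, -0.6412, 0.7642, -0.0698]
V = J·q̇ = [0.2134, -0.2321, -0.5571, 0.3550, -0.3624, 0.4034]

0.2134 -0.2321 -0.5571 0.3550 -0.3624 0.4034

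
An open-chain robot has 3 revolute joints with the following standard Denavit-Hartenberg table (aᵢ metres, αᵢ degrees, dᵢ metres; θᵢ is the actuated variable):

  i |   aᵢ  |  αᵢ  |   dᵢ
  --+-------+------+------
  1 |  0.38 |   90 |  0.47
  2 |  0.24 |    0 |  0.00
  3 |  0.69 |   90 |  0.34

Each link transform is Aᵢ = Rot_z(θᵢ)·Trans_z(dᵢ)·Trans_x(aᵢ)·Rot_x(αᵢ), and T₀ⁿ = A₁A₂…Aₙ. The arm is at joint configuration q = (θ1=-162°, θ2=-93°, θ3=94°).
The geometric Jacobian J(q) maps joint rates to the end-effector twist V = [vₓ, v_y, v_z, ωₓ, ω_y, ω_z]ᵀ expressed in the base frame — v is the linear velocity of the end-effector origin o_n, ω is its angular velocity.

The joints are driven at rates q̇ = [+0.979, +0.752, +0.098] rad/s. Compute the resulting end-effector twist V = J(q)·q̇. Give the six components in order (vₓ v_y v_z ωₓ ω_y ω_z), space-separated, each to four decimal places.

-0.1584 -1.1399 0.5770 -0.2627 0.8084 0.9790

o_n = [-1.1107, -0.0034, 0.2424]
J₁: ẑ×o_n = [0.0034, -1.1107, 0.0000], ω = ẑ
J2: z=[-0.3090, 0.9511, 0.0000] o=[-0.3614, -0.1174, 0.4700] → [-0.2165, -0.0703, 0.6773, -0.3090, 0.9511, 0.0000]
J3: z=[-0.3090, 0.9511, 0.0000] o=[-0.3495, -0.1135, 0.2303] → [0.0115, 0.0037, 0.6899, -0.3090, 0.9511, 0.0000]
V = J·q̇ = [-0.1584, -1.1399, 0.5770, -0.2627, 0.8084, 0.9790]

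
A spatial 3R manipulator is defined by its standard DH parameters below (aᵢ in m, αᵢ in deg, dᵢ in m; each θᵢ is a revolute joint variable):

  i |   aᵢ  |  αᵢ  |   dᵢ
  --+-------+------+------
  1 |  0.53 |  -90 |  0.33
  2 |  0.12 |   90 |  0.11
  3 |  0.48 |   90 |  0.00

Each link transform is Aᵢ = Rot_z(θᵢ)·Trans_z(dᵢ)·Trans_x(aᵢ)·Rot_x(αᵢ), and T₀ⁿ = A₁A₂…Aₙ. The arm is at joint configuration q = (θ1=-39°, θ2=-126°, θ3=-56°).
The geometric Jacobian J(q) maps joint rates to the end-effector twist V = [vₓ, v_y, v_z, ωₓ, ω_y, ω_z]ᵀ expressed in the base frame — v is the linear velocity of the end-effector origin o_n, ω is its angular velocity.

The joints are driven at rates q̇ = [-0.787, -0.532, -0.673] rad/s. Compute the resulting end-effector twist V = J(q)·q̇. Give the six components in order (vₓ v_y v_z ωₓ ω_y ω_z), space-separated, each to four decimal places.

-0.4468 -0.1762 -0.3381 0.0883 -0.7561 -0.3914

o_n = [0.0533, -0.4136, 0.6442]
J₁: ẑ×o_n = [0.4136, 0.0533, -0.0000], ω = ẑ
J2: z=[0.6293, 0.7771, 0.0000] o=[0.4119, -0.3335, 0.3300] → [0.2442, -0.1978, 0.2283, 0.6293, 0.7771, 0.0000]
J3: z=[-0.6287, 0.5091, -0.5878] o=[0.4263, -0.2037, 0.4271] → [-0.0129, 0.3558, 0.3219, -0.6287, 0.5091, -0.5878]
V = J·q̇ = [-0.4468, -0.1762, -0.3381, 0.0883, -0.7561, -0.3914]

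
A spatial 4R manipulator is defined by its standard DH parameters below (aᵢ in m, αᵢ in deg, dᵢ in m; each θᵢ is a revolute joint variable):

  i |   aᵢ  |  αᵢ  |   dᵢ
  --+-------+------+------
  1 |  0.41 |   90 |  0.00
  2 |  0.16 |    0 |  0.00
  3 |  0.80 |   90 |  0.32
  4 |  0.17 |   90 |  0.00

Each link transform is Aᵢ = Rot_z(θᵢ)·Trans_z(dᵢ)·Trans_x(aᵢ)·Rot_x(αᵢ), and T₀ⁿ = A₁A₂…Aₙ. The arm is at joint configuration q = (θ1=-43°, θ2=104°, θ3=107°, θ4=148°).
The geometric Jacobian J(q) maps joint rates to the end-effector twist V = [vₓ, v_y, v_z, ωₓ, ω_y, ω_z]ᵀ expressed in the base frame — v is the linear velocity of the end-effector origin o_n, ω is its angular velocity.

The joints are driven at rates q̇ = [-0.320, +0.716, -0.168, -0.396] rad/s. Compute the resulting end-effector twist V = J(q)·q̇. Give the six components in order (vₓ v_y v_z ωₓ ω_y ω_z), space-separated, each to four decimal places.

-0.0615 0.0628 -0.3542 -0.2246 -0.5399 -0.6594

o_n = [-0.4193, -0.1697, -0.1825]
J₁: ẑ×o_n = [0.1697, -0.4193, 0.0000], ω = ẑ
J2: z=[-0.6820, -0.7314, 0.0000] o=[0.2999, -0.2796, 0.0000] → [0.1335, -0.1245, -0.6009, -0.6820, -0.7314, 0.0000]
J3: z=[-0.6820, -0.7314, 0.0000] o=[0.2715, -0.2532, 0.1552] → [0.2470, -0.2304, -0.5622, -0.6820, -0.7314, 0.0000]
J4: z=[-0.3767, 0.3513, 0.8572] o=[-0.4482, -0.0196, -0.2568] → [0.1548, 0.0528, 0.0464, -0.3767, 0.3513, 0.8572]
V = J·q̇ = [-0.0615, 0.0628, -0.3542, -0.2246, -0.5399, -0.6594]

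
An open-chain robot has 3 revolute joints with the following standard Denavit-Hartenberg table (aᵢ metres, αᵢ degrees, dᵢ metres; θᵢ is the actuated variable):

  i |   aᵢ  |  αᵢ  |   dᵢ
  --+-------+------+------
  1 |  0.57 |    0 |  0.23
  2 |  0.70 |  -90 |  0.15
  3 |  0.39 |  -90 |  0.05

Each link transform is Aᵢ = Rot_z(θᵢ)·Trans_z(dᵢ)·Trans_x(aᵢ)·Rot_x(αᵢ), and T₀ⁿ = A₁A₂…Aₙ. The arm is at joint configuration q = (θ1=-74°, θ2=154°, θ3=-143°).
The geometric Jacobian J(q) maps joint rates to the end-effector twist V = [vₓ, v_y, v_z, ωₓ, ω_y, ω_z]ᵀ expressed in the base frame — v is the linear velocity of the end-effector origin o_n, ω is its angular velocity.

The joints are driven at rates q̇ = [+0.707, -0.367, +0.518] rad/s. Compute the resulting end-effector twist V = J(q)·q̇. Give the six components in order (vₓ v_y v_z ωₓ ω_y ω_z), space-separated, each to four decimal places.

o_n = [0.1753, -0.1566, 0.6147]
J₁: ẑ×o_n = [0.1566, 0.1753, -0.0000], ω = ẑ
J2: z=[0.0000, 0.0000, 1.0000] o=[0.1571, -0.5479, 0.2300] → [-0.3913, 0.0182, 0.0000, 0.0000, 0.0000, 1.0000]
J3: z=[-0.9848, 0.1736, 0.0000] o=[0.2787, 0.1414, 0.3800] → [0.0408, 0.2311, 0.3115, -0.9848, 0.1736, 0.0000]
V = J·q̇ = [0.2754, 0.2370, 0.1613, -0.5101, 0.0899, 0.3400]

0.2754 0.2370 0.1613 -0.5101 0.0899 0.3400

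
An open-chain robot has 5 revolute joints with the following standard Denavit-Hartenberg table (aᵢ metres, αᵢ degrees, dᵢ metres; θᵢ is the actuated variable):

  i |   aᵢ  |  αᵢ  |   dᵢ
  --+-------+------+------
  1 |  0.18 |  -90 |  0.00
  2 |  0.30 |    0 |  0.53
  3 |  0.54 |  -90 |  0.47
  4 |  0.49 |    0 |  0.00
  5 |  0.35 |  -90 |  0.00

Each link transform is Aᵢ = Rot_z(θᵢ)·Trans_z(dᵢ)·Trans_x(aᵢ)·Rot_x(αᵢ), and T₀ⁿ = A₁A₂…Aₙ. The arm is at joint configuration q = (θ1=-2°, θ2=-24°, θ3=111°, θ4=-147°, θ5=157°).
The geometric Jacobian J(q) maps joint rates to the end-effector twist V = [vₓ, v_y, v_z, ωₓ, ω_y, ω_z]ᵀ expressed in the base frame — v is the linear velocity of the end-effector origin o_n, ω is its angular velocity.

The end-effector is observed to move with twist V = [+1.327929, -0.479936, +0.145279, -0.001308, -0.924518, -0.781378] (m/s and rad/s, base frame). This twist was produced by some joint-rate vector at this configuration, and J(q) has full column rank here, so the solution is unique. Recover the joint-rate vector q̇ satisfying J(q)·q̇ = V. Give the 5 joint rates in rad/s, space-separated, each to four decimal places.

-0.7830 -0.2900 -0.6340 -0.1680 0.1370

o_n = [0.5207, 1.1886, -0.3511]
J₁: ẑ×o_n = [-1.1886, 0.5207, 0.0000], ω = ẑ
J2: z=[0.0349, 0.9994, 0.0000] o=[0.1799, -0.0063, 0.0000] → [-0.3509, 0.0123, -0.2989, 0.0349, 0.9994, 0.0000]
J3: z=[0.0349, 0.9994, 0.0000] o=[0.4723, 0.5138, 0.1220] → [-0.4728, 0.0165, -0.0248, 0.0349, 0.9994, 0.0000]
J4: z=[-0.9980, 0.0349, -0.0523] o=[0.5169, 0.9826, -0.4172] → [0.0131, 0.0658, -0.2058, -0.9980, 0.0349, -0.0523]
J5: z=[-0.9980, 0.0349, -0.0523] o=[0.5048, 1.2500, -0.0069] → [-0.0152, -0.3444, 0.0607, -0.9980, 0.0349, -0.0523]
q̇ = J⁺·V = [-0.7830, -0.2900, -0.6340, -0.1680, 0.1370]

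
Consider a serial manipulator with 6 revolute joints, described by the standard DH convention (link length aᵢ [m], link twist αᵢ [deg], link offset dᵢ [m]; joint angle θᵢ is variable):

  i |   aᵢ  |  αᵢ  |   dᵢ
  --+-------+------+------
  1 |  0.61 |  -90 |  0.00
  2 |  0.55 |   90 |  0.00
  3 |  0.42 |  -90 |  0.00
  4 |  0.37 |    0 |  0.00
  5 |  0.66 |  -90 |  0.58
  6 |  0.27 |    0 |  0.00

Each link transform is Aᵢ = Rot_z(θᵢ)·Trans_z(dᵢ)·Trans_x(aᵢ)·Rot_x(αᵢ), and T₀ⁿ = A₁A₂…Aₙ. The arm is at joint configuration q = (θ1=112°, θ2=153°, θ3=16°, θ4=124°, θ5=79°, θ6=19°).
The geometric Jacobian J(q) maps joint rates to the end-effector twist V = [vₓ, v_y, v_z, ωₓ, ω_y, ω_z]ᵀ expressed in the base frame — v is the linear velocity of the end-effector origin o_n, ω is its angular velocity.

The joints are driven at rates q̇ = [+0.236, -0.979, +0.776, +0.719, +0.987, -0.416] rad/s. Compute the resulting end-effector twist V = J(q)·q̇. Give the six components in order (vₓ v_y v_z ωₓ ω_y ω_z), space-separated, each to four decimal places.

o_n = [-0.5785, 0.6323, 0.0412]
J₁: ẑ×o_n = [-0.6323, -0.5785, 0.0000], ω = ẑ
J2: z=[-0.9272, -0.3746, 0.0000] o=[-0.2285, 0.5656, 0.0000] → [-0.0154, 0.0382, -0.1930, -0.9272, -0.3746, 0.0000]
J3: z=[-0.1701, 0.4209, -0.8910] o=[-0.0449, 0.1112, -0.2497] → [0.5868, 0.5249, 0.1360, -0.1701, 0.4209, -0.8910]
J4: z=[-0.9833, -0.1324, 0.1251] o=[-0.0175, -0.2657, -0.4330] → [-0.1752, 0.3961, -0.9573, -0.9833, -0.1324, 0.1251]
J5: z=[-0.9833, -0.1324, 0.1251] o=[0.0211, -0.2091, -0.0694] → [-0.1199, 0.0337, -0.9068, -0.9833, -0.1324, 0.1251]
J6: z=[-0.1310, 0.0368, -0.9907] o=[-0.6327, 0.3678, 0.0386] → [0.2621, -0.0533, -0.0367, -0.1310, 0.0368, -0.9907]
V = J·q̇ = [-0.0321, 0.5736, -1.2735, -0.8472, 0.4522, 0.1702]

-0.0321 0.5736 -1.2735 -0.8472 0.4522 0.1702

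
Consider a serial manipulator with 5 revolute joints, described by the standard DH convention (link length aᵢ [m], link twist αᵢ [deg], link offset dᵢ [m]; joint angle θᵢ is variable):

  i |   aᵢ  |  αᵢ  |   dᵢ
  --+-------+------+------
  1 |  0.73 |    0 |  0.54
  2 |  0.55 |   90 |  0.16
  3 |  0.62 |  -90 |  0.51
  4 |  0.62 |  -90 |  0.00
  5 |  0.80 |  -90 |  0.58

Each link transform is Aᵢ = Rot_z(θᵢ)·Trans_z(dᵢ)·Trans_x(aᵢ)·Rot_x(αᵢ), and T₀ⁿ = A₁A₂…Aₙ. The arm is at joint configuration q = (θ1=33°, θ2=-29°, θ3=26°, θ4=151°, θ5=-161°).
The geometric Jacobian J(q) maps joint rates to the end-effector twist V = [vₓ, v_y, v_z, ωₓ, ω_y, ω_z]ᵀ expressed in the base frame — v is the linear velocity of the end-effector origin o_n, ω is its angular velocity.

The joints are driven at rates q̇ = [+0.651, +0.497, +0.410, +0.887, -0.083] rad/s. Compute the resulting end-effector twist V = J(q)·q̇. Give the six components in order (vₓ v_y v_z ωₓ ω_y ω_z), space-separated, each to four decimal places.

o_n = [1.5333, -0.6241, 1.1349]
J₁: ẑ×o_n = [0.6241, 1.5333, -0.0000], ω = ẑ
J2: z=[0.0000, 0.0000, 1.0000] o=[0.6122, 0.3976, 0.5400] → [1.0217, 0.9211, -0.0000, 0.0000, 0.0000, 1.0000]
J3: z=[0.0698, -0.9976, 0.0000] o=[1.1609, 0.4360, 0.7000] → [-0.4339, -0.0303, 0.2976, 0.0698, -0.9976, 0.0000]
J4: z=[-0.4373, -0.0306, 0.8988] o=[1.7524, -0.0339, 0.9718] → [0.5254, -0.1255, 0.2514, -0.4373, -0.0306, 0.8988]
J5: z=[-0.3737, -0.9029, -0.2125] o=[1.2452, 0.2319, 0.7341] → [-0.5438, 0.0886, 0.5800, -0.3737, -0.9029, -0.2125]
V = J·q̇ = [1.2473, 1.3248, 0.2968, -0.3283, -0.3612, 1.9629]

1.2473 1.3248 0.2968 -0.3283 -0.3612 1.9629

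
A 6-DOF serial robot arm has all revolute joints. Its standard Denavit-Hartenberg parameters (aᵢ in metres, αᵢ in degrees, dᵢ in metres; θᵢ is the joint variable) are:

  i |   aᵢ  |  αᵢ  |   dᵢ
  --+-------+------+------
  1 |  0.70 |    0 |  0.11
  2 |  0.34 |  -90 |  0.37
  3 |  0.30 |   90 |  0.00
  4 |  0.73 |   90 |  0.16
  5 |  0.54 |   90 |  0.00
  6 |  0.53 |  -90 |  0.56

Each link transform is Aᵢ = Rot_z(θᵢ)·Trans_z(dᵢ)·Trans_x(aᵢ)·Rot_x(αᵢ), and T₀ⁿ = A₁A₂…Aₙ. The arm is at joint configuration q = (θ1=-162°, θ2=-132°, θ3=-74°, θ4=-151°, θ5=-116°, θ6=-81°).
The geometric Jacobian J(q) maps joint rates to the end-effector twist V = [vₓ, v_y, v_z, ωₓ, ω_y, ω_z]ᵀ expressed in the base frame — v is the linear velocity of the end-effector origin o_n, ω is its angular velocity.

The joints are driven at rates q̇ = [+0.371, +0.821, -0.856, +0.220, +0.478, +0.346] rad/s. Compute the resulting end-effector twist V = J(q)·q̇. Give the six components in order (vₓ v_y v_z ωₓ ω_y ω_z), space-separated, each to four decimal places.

-0.4427 0.6262 0.1392 0.1215 -0.4331 1.3331

o_n = [-0.0027, 0.2025, 1.0088]
J₁: ẑ×o_n = [-0.2025, -0.0027, 0.0000], ω = ẑ
J2: z=[0.0000, 0.0000, 1.0000] o=[-0.6657, -0.2163, 0.1100] → [-0.4188, 0.6630, 0.0000, 0.0000, 0.0000, 1.0000]
J3: z=[-0.9135, 0.4067, 0.0000] o=[-0.5274, 0.0943, 0.4800] → [0.2151, 0.4831, -0.3122, -0.9135, 0.4067, 0.0000]
J4: z=[-0.3910, -0.8782, 0.2756] o=[-0.4938, 0.1698, 0.7684] → [-0.2201, 0.2294, 0.4185, -0.3910, -0.8782, 0.2756]
J5: z=[-0.8534, 0.2337, -0.4660] o=[-0.3046, -0.2754, 0.1987] → [0.4120, 0.5506, -0.4783, -0.8534, 0.2337, -0.4660]
J6: z=[-0.4813, -0.0098, 0.8765] o=[-0.1965, 0.2496, 0.2640] → [0.0341, 0.5283, 0.0246, -0.4813, -0.0098, 0.8765]
V = J·q̇ = [-0.4427, 0.6262, 0.1392, 0.1215, -0.4331, 1.3331]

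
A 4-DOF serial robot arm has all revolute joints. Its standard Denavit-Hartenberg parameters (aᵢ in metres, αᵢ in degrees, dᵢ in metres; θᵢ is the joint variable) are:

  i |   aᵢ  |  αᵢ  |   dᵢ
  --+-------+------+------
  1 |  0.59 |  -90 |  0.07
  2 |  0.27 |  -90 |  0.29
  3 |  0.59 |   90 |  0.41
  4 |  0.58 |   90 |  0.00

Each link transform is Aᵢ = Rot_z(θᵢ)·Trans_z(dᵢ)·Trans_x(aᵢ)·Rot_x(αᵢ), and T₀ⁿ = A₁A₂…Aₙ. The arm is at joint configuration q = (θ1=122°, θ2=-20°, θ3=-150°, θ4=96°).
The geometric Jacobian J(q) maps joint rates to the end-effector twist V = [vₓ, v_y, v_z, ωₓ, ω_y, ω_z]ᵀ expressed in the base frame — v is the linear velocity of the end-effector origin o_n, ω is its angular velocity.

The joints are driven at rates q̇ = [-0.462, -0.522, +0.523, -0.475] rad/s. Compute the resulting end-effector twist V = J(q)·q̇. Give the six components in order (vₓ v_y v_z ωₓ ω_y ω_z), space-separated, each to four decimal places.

-0.3916 0.5700 0.0229 -0.1192 0.3996 -0.8722

o_n = [-0.8681, 0.3425, -0.9218]
J₁: ẑ×o_n = [-0.3425, -0.8681, 0.0000], ω = ẑ
J2: z=[-0.8480, -0.5299, 0.0000] o=[-0.3127, 0.5003, 0.0700] → [0.5256, -0.8411, -0.1604, -0.8480, -0.5299, 0.0000]
J3: z=[-0.1812, 0.2900, -0.9397] o=[-0.6930, 0.5618, 0.1623] → [-0.5206, -0.0320, 0.0905, -0.1812, 0.2900, -0.9397]
J4: z=[0.9834, 0.0605, -0.1710] o=[-0.7631, 0.1172, -0.3977] → [0.0068, 0.5333, 0.2278, 0.9834, 0.0605, -0.1710]
V = J·q̇ = [-0.3916, 0.5700, 0.0229, -0.1192, 0.3996, -0.8722]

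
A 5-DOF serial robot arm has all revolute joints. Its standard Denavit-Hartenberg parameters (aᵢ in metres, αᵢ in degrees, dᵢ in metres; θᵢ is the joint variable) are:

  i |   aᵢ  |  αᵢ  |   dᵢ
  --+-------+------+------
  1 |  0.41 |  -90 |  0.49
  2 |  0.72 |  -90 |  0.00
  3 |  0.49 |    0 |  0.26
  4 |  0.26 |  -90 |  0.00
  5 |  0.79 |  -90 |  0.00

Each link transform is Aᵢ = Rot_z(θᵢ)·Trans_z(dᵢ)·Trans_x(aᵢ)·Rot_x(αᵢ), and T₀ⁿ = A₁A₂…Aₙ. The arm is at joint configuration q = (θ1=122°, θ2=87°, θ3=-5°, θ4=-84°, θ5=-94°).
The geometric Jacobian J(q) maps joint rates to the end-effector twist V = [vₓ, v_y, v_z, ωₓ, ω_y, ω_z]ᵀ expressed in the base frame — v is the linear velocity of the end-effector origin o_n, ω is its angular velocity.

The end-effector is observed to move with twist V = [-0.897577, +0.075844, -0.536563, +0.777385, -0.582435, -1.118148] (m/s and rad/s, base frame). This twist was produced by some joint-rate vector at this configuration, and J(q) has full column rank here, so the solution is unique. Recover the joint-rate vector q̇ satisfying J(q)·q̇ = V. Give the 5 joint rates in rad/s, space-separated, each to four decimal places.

-0.5190 -0.3410 0.0150 0.9210 0.5510

o_n = [0.0938, -0.6173, -0.7749]
J₁: ẑ×o_n = [0.6173, 0.0938, -0.0000], ω = ẑ
J2: z=[-0.8480, -0.5299, 0.0000] o=[-0.2173, 0.3477, 0.4900] → [0.6703, -1.0727, 0.9832, -0.8480, -0.5299, 0.0000]
J3: z=[0.5292, -0.8469, -0.0523] o=[-0.2372, 0.3797, -0.2290] → [0.4101, 0.2716, -0.2472, 0.5292, -0.8469, -0.0523]
J4: z=[0.5292, -0.8469, -0.0523] o=[-0.1494, 0.1585, -0.7301] → [-0.0026, 0.0110, -0.2046, 0.5292, -0.8469, -0.0523]
J5: z=[-0.0129, 0.0536, -0.9985] o=[-0.3700, 0.0209, -0.7346] → [-0.6394, -0.4636, -0.0166, -0.0129, 0.0536, -0.9985]
q̇ = J⁺·V = [-0.5190, -0.3410, 0.0150, 0.9210, 0.5510]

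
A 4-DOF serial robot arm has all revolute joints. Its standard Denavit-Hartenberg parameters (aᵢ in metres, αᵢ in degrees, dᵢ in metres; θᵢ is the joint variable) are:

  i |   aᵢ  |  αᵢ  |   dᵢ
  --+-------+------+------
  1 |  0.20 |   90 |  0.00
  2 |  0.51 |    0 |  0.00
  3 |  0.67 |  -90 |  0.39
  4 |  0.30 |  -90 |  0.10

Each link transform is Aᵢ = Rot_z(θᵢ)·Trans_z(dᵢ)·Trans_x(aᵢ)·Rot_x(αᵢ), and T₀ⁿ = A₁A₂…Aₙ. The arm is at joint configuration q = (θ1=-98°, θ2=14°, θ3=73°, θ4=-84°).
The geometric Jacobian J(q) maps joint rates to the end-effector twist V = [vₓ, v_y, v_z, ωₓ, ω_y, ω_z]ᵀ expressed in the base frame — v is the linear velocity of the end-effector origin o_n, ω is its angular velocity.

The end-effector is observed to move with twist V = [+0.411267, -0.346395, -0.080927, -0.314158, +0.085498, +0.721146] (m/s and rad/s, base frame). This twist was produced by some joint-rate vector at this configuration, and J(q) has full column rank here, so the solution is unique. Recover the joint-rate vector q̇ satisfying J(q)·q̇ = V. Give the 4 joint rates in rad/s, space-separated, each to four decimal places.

0.7190 -0.1470 0.4700 0.0410

o_n = [-0.7696, -0.5297, 0.8290]
J₁: ẑ×o_n = [0.5297, -0.7696, 0.0000], ω = ẑ
J2: z=[-0.9903, 0.1392, 0.0000] o=[-0.0278, -0.1981, 0.0000] → [0.1154, 0.8209, 0.4317, -0.9903, 0.1392, 0.0000]
J3: z=[-0.9903, 0.1392, 0.0000] o=[-0.0967, -0.6881, 0.1234] → [0.0982, 0.6988, -0.0632, -0.9903, 0.1392, 0.0000]
J4: z=[0.1390, 0.9889, 0.0523] o=[-0.4878, -0.6685, 0.7925] → [0.0289, -0.0198, 0.2979, 0.1390, 0.9889, 0.0523]
q̇ = J⁺·V = [0.7190, -0.1470, 0.4700, 0.0410]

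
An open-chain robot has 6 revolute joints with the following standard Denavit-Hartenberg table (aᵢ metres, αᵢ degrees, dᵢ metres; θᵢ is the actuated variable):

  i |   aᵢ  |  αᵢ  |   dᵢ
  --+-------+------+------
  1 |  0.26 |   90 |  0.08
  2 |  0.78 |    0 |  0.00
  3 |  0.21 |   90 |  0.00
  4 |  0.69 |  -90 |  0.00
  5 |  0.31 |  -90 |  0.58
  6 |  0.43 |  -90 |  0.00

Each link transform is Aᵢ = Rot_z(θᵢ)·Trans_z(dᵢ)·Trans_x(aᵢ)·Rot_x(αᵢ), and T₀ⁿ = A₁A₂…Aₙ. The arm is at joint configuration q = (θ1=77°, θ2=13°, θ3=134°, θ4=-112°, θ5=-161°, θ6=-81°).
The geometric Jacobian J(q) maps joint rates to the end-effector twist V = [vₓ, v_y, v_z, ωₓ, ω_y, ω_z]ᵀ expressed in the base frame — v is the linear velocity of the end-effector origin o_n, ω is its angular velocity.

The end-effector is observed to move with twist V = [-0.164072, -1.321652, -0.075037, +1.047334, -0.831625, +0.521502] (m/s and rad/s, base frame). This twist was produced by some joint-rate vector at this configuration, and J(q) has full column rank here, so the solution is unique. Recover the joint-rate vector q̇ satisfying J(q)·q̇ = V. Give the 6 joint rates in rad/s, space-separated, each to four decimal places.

o_n = [-0.6151, 0.3824, 0.9122]
J₁: ẑ×o_n = [-0.3824, -0.6151, 0.0000], ω = ẑ
J2: z=[0.9744, -0.2250, 0.0000] o=[0.0585, 0.2533, 0.0800] → [-0.1872, -0.8109, -0.0258, 0.9744, -0.2250, 0.0000]
J3: z=[0.9744, -0.2250, 0.0000] o=[0.2295, 0.9939, 0.2555] → [-0.1477, -0.6399, -0.7858, 0.9744, -0.2250, 0.0000]
J4: z=[0.1225, 0.5307, 0.8387] o=[0.1898, 0.8223, 0.3698] → [0.6567, -0.7415, 0.3733, 0.1225, 0.5307, 0.8387]
J5: z=[-0.5399, -0.6734, 0.5050] o=[-0.3848, 1.1774, 0.2291] → [-0.0586, 0.2525, 0.2741, -0.5399, -0.6734, 0.5050]
J6: z=[-0.1553, 0.6693, 0.7266] o=[-0.4415, 0.6895, 0.6664] → [0.3877, -0.0880, 0.1639, -0.1553, 0.6693, 0.7266]
q̇ = J⁺·V = [0.2090, 0.7370, 0.4500, 0.7140, 0.5970, -0.8090]

0.2090 0.7370 0.4500 0.7140 0.5970 -0.8090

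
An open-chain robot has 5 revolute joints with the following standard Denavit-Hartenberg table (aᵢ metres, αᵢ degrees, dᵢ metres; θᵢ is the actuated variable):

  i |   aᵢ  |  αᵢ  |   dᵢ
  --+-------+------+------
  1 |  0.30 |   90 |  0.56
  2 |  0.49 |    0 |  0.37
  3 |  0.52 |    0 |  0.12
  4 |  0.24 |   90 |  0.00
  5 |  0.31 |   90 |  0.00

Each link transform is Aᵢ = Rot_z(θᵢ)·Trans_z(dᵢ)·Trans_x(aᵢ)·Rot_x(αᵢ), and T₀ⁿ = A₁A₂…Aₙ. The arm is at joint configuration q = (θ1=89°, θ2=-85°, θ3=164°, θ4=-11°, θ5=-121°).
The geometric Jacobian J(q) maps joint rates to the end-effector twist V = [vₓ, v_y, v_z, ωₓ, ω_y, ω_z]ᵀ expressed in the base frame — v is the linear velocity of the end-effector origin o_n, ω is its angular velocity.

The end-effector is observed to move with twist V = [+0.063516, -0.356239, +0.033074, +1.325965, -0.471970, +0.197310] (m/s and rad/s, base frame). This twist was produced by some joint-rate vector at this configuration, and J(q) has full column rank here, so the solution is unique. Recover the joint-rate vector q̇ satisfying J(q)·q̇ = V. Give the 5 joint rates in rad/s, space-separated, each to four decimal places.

0.0160 0.5170 0.3910 0.4260 -0.4840

o_n = [0.2325, 0.4680, 0.6568]
J₁: ẑ×o_n = [-0.4680, 0.2325, 0.0000], ω = ẑ
J2: z=[0.9998, -0.0175, 0.0000] o=[0.0052, 0.3000, 0.5600] → [-0.0017, -0.0968, 0.1720, 0.9998, -0.0175, 0.0000]
J3: z=[0.9998, -0.0175, 0.0000] o=[0.3759, 0.3362, 0.0719] → [-0.0102, -0.5848, 0.1293, 0.9998, -0.0175, 0.0000]
J4: z=[0.9998, -0.0175, 0.0000] o=[0.4976, 0.4333, 0.5823] → [-0.0013, -0.0745, 0.0301, 0.9998, -0.0175, 0.0000]
J5: z=[0.0162, 0.9270, -0.3746] o=[0.4992, 0.5232, 0.8048] → [-0.1579, 0.1023, 0.2464, 0.0162, 0.9270, -0.3746]
q̇ = J⁺·V = [0.0160, 0.5170, 0.3910, 0.4260, -0.4840]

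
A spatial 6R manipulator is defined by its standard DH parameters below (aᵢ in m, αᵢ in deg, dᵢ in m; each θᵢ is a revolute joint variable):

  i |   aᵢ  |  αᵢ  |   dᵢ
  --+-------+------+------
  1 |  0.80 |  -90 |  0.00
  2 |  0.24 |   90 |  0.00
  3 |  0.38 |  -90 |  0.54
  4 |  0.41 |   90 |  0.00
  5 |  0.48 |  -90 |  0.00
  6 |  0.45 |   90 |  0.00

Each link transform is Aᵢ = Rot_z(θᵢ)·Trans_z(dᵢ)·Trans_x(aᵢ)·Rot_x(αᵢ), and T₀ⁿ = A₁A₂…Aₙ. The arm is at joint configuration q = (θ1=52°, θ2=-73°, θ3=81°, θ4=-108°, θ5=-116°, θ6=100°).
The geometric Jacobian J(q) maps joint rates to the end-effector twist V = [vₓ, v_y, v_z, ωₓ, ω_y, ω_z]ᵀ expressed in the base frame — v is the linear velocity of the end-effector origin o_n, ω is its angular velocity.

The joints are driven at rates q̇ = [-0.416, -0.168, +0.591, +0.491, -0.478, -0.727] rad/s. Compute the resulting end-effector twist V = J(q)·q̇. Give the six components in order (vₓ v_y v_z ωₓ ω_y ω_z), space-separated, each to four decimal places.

o_n = [-0.4320, 0.5251, 0.9427]
J₁: ẑ×o_n = [-0.5251, -0.4320, 0.0000], ω = ẑ
J2: z=[-0.7880, 0.6157, 0.0000] o=[0.4925, 0.6304, 0.0000] → [0.5804, 0.7429, 0.6522, -0.7880, 0.6157, 0.0000]
J3: z=[-0.5888, -0.7536, 0.2924] o=[0.5357, 0.6857, 0.2295] → [-0.4905, 0.1369, -0.6347, -0.5888, -0.7536, 0.2924]
J4: z=[-0.3011, -0.1312, -0.9445] o=[-0.0673, 0.5235, 0.4442] → [-0.0640, 0.4946, -0.0483, -0.3011, -0.1312, -0.9445]
J5: z=[0.8954, -0.3797, -0.2326] o=[-0.2018, 0.1481, 0.5393] → [-0.0655, -0.3076, 0.2501, 0.8954, -0.3797, -0.2326]
J6: z=[-0.1630, -0.7655, 0.6224] o=[-0.0029, 0.3974, 0.8980] → [-0.1137, -0.2599, -0.3494, -0.1630, -0.7655, 0.6224]
V = J·q̇ = [-0.0864, 0.7147, -0.3740, -0.6729, 0.1248, -1.0483]

-0.0864 0.7147 -0.3740 -0.6729 0.1248 -1.0483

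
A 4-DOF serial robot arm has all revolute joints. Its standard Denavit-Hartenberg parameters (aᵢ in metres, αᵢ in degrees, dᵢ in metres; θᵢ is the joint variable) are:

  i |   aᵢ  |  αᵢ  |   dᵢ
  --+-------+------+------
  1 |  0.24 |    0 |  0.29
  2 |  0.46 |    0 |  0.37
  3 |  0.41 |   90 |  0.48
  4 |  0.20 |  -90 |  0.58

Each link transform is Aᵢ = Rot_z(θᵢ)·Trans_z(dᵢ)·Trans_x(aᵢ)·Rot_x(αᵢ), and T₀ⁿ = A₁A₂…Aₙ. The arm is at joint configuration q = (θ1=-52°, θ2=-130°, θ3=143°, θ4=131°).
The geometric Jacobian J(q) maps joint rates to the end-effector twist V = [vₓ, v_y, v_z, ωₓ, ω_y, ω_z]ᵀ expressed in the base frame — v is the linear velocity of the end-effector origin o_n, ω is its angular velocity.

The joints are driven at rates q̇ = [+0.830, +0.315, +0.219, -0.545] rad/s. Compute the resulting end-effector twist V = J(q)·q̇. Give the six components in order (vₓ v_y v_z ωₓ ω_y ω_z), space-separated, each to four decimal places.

o_n = [-0.4603, -0.7993, 1.2909]
J₁: ẑ×o_n = [0.7993, -0.4603, 0.0000], ω = ẑ
J2: z=[0.0000, 0.0000, 1.0000] o=[0.1478, -0.1891, 0.2900] → [0.6101, -0.6081, 0.0000, 0.0000, 0.0000, 1.0000]
J3: z=[0.0000, 0.0000, 1.0000] o=[-0.3120, -0.1731, 0.6600] → [0.6262, -0.1483, 0.0000, 0.0000, 0.0000, 1.0000]
J4: z=[-0.6293, -0.7771, 0.0000] o=[0.0067, -0.4311, 1.1400] → [-0.1173, 0.0950, -0.1312, -0.6293, -0.7771, 0.0000]
V = J·q̇ = [1.0566, -0.6579, 0.0715, 0.3430, 0.4235, 1.3640]

1.0566 -0.6579 0.0715 0.3430 0.4235 1.3640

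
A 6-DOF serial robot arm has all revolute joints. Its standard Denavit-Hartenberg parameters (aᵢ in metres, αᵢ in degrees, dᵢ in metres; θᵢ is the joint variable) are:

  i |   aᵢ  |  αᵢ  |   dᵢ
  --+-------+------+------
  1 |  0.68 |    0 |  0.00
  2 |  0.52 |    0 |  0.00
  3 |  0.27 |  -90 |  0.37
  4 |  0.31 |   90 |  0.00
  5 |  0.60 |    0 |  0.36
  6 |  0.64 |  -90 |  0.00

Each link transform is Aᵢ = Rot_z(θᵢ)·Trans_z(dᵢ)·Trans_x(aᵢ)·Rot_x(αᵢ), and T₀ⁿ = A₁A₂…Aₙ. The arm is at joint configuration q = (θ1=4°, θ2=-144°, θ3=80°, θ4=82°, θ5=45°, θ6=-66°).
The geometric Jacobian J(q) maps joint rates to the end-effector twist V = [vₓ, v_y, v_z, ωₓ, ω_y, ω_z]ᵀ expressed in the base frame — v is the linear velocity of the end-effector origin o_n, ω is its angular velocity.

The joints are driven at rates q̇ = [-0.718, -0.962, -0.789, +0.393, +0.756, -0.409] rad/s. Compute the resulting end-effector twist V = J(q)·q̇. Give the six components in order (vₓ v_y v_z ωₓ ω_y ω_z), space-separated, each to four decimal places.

o_n = [0.8547, -0.8924, -0.8987]
J₁: ẑ×o_n = [0.8924, 0.8547, -0.0000], ω = ẑ
J2: z=[0.0000, 0.0000, 1.0000] o=[0.6783, 0.0474, 0.0000] → [0.9399, 0.1764, -0.0000, 0.0000, 0.0000, 1.0000]
J3: z=[0.0000, 0.0000, 1.0000] o=[0.2800, -0.2868, 0.0000] → [0.6056, 0.5747, -0.0000, 0.0000, 0.0000, 1.0000]
J4: z=[0.8660, 0.5000, 0.0000] o=[0.4150, -0.5206, 0.3700] → [-0.6343, 1.0987, -0.5418, 0.8660, 0.5000, 0.0000]
J5: z=[0.4951, -0.8576, 0.1392] o=[0.4366, -0.5580, 0.0630] → [0.8713, 0.5344, 0.1930, 0.4951, -0.8576, 0.1392]
J6: z=[0.4951, -0.8576, 0.1392] o=[1.0118, -0.7057, -0.3070] → [0.5334, 0.2711, -0.2271, 0.4951, -0.8576, 0.1392]
V = J·q̇ = [-1.8315, -0.5119, 0.0259, 0.5122, -0.1011, -2.4207]

-1.8315 -0.5119 0.0259 0.5122 -0.1011 -2.4207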